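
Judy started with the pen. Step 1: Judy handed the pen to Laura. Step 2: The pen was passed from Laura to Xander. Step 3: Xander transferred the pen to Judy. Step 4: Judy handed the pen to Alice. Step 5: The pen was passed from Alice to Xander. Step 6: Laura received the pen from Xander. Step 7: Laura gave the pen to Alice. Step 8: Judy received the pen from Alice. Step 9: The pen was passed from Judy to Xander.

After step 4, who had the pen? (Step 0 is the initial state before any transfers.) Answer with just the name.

Answer: Alice

Derivation:
Tracking the pen holder through step 4:
After step 0 (start): Judy
After step 1: Laura
After step 2: Xander
After step 3: Judy
After step 4: Alice

At step 4, the holder is Alice.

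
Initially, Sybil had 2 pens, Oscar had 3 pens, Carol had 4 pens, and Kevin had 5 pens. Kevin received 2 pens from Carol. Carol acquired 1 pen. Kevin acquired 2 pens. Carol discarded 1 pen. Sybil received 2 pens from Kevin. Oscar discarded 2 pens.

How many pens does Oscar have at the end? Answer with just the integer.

Tracking counts step by step:
Start: Sybil=2, Oscar=3, Carol=4, Kevin=5
Event 1 (Carol -> Kevin, 2): Carol: 4 -> 2, Kevin: 5 -> 7. State: Sybil=2, Oscar=3, Carol=2, Kevin=7
Event 2 (Carol +1): Carol: 2 -> 3. State: Sybil=2, Oscar=3, Carol=3, Kevin=7
Event 3 (Kevin +2): Kevin: 7 -> 9. State: Sybil=2, Oscar=3, Carol=3, Kevin=9
Event 4 (Carol -1): Carol: 3 -> 2. State: Sybil=2, Oscar=3, Carol=2, Kevin=9
Event 5 (Kevin -> Sybil, 2): Kevin: 9 -> 7, Sybil: 2 -> 4. State: Sybil=4, Oscar=3, Carol=2, Kevin=7
Event 6 (Oscar -2): Oscar: 3 -> 1. State: Sybil=4, Oscar=1, Carol=2, Kevin=7

Oscar's final count: 1

Answer: 1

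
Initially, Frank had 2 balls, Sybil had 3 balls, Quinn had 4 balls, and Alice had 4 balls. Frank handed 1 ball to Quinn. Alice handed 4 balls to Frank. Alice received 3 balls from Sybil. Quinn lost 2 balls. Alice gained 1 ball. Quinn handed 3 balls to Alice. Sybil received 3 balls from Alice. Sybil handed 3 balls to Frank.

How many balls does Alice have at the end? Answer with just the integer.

Answer: 4

Derivation:
Tracking counts step by step:
Start: Frank=2, Sybil=3, Quinn=4, Alice=4
Event 1 (Frank -> Quinn, 1): Frank: 2 -> 1, Quinn: 4 -> 5. State: Frank=1, Sybil=3, Quinn=5, Alice=4
Event 2 (Alice -> Frank, 4): Alice: 4 -> 0, Frank: 1 -> 5. State: Frank=5, Sybil=3, Quinn=5, Alice=0
Event 3 (Sybil -> Alice, 3): Sybil: 3 -> 0, Alice: 0 -> 3. State: Frank=5, Sybil=0, Quinn=5, Alice=3
Event 4 (Quinn -2): Quinn: 5 -> 3. State: Frank=5, Sybil=0, Quinn=3, Alice=3
Event 5 (Alice +1): Alice: 3 -> 4. State: Frank=5, Sybil=0, Quinn=3, Alice=4
Event 6 (Quinn -> Alice, 3): Quinn: 3 -> 0, Alice: 4 -> 7. State: Frank=5, Sybil=0, Quinn=0, Alice=7
Event 7 (Alice -> Sybil, 3): Alice: 7 -> 4, Sybil: 0 -> 3. State: Frank=5, Sybil=3, Quinn=0, Alice=4
Event 8 (Sybil -> Frank, 3): Sybil: 3 -> 0, Frank: 5 -> 8. State: Frank=8, Sybil=0, Quinn=0, Alice=4

Alice's final count: 4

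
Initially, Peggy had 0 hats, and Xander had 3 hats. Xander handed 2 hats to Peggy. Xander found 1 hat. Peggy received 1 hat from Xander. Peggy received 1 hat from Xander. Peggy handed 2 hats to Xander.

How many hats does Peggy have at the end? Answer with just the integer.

Tracking counts step by step:
Start: Peggy=0, Xander=3
Event 1 (Xander -> Peggy, 2): Xander: 3 -> 1, Peggy: 0 -> 2. State: Peggy=2, Xander=1
Event 2 (Xander +1): Xander: 1 -> 2. State: Peggy=2, Xander=2
Event 3 (Xander -> Peggy, 1): Xander: 2 -> 1, Peggy: 2 -> 3. State: Peggy=3, Xander=1
Event 4 (Xander -> Peggy, 1): Xander: 1 -> 0, Peggy: 3 -> 4. State: Peggy=4, Xander=0
Event 5 (Peggy -> Xander, 2): Peggy: 4 -> 2, Xander: 0 -> 2. State: Peggy=2, Xander=2

Peggy's final count: 2

Answer: 2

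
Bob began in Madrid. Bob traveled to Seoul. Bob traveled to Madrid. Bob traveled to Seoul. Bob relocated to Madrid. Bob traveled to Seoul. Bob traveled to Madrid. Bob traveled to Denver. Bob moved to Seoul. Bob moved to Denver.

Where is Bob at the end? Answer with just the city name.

Answer: Denver

Derivation:
Tracking Bob's location:
Start: Bob is in Madrid.
After move 1: Madrid -> Seoul. Bob is in Seoul.
After move 2: Seoul -> Madrid. Bob is in Madrid.
After move 3: Madrid -> Seoul. Bob is in Seoul.
After move 4: Seoul -> Madrid. Bob is in Madrid.
After move 5: Madrid -> Seoul. Bob is in Seoul.
After move 6: Seoul -> Madrid. Bob is in Madrid.
After move 7: Madrid -> Denver. Bob is in Denver.
After move 8: Denver -> Seoul. Bob is in Seoul.
After move 9: Seoul -> Denver. Bob is in Denver.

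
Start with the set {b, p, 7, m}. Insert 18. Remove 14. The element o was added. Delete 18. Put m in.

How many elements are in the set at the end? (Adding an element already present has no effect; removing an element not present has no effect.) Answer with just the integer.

Tracking the set through each operation:
Start: {7, b, m, p}
Event 1 (add 18): added. Set: {18, 7, b, m, p}
Event 2 (remove 14): not present, no change. Set: {18, 7, b, m, p}
Event 3 (add o): added. Set: {18, 7, b, m, o, p}
Event 4 (remove 18): removed. Set: {7, b, m, o, p}
Event 5 (add m): already present, no change. Set: {7, b, m, o, p}

Final set: {7, b, m, o, p} (size 5)

Answer: 5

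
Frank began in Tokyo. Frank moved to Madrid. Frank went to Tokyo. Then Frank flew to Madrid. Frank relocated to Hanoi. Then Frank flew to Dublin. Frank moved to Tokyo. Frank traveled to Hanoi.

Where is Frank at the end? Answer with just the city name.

Answer: Hanoi

Derivation:
Tracking Frank's location:
Start: Frank is in Tokyo.
After move 1: Tokyo -> Madrid. Frank is in Madrid.
After move 2: Madrid -> Tokyo. Frank is in Tokyo.
After move 3: Tokyo -> Madrid. Frank is in Madrid.
After move 4: Madrid -> Hanoi. Frank is in Hanoi.
After move 5: Hanoi -> Dublin. Frank is in Dublin.
After move 6: Dublin -> Tokyo. Frank is in Tokyo.
After move 7: Tokyo -> Hanoi. Frank is in Hanoi.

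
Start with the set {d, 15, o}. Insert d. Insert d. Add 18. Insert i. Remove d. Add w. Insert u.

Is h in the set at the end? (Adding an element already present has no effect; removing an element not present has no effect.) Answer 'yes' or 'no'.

Tracking the set through each operation:
Start: {15, d, o}
Event 1 (add d): already present, no change. Set: {15, d, o}
Event 2 (add d): already present, no change. Set: {15, d, o}
Event 3 (add 18): added. Set: {15, 18, d, o}
Event 4 (add i): added. Set: {15, 18, d, i, o}
Event 5 (remove d): removed. Set: {15, 18, i, o}
Event 6 (add w): added. Set: {15, 18, i, o, w}
Event 7 (add u): added. Set: {15, 18, i, o, u, w}

Final set: {15, 18, i, o, u, w} (size 6)
h is NOT in the final set.

Answer: no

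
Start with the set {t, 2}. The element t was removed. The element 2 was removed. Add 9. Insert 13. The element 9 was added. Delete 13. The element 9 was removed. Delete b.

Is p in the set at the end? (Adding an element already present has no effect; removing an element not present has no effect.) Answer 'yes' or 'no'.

Answer: no

Derivation:
Tracking the set through each operation:
Start: {2, t}
Event 1 (remove t): removed. Set: {2}
Event 2 (remove 2): removed. Set: {}
Event 3 (add 9): added. Set: {9}
Event 4 (add 13): added. Set: {13, 9}
Event 5 (add 9): already present, no change. Set: {13, 9}
Event 6 (remove 13): removed. Set: {9}
Event 7 (remove 9): removed. Set: {}
Event 8 (remove b): not present, no change. Set: {}

Final set: {} (size 0)
p is NOT in the final set.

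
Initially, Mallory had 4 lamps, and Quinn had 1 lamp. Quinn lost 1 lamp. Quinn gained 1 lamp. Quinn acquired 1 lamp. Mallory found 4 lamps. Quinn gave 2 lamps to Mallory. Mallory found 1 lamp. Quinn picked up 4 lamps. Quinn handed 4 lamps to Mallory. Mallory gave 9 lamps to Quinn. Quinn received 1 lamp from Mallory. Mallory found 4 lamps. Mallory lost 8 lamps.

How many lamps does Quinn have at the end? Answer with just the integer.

Tracking counts step by step:
Start: Mallory=4, Quinn=1
Event 1 (Quinn -1): Quinn: 1 -> 0. State: Mallory=4, Quinn=0
Event 2 (Quinn +1): Quinn: 0 -> 1. State: Mallory=4, Quinn=1
Event 3 (Quinn +1): Quinn: 1 -> 2. State: Mallory=4, Quinn=2
Event 4 (Mallory +4): Mallory: 4 -> 8. State: Mallory=8, Quinn=2
Event 5 (Quinn -> Mallory, 2): Quinn: 2 -> 0, Mallory: 8 -> 10. State: Mallory=10, Quinn=0
Event 6 (Mallory +1): Mallory: 10 -> 11. State: Mallory=11, Quinn=0
Event 7 (Quinn +4): Quinn: 0 -> 4. State: Mallory=11, Quinn=4
Event 8 (Quinn -> Mallory, 4): Quinn: 4 -> 0, Mallory: 11 -> 15. State: Mallory=15, Quinn=0
Event 9 (Mallory -> Quinn, 9): Mallory: 15 -> 6, Quinn: 0 -> 9. State: Mallory=6, Quinn=9
Event 10 (Mallory -> Quinn, 1): Mallory: 6 -> 5, Quinn: 9 -> 10. State: Mallory=5, Quinn=10
Event 11 (Mallory +4): Mallory: 5 -> 9. State: Mallory=9, Quinn=10
Event 12 (Mallory -8): Mallory: 9 -> 1. State: Mallory=1, Quinn=10

Quinn's final count: 10

Answer: 10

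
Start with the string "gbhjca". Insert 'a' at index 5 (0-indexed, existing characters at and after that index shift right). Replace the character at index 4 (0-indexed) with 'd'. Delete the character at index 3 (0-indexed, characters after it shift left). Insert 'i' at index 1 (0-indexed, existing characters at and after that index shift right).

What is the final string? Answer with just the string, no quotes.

Answer: gibhdaa

Derivation:
Applying each edit step by step:
Start: "gbhjca"
Op 1 (insert 'a' at idx 5): "gbhjca" -> "gbhjcaa"
Op 2 (replace idx 4: 'c' -> 'd'): "gbhjcaa" -> "gbhjdaa"
Op 3 (delete idx 3 = 'j'): "gbhjdaa" -> "gbhdaa"
Op 4 (insert 'i' at idx 1): "gbhdaa" -> "gibhdaa"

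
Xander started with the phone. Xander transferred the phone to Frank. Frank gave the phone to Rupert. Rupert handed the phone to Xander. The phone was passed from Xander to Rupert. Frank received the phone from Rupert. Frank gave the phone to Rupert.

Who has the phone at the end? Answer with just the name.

Answer: Rupert

Derivation:
Tracking the phone through each event:
Start: Xander has the phone.
After event 1: Frank has the phone.
After event 2: Rupert has the phone.
After event 3: Xander has the phone.
After event 4: Rupert has the phone.
After event 5: Frank has the phone.
After event 6: Rupert has the phone.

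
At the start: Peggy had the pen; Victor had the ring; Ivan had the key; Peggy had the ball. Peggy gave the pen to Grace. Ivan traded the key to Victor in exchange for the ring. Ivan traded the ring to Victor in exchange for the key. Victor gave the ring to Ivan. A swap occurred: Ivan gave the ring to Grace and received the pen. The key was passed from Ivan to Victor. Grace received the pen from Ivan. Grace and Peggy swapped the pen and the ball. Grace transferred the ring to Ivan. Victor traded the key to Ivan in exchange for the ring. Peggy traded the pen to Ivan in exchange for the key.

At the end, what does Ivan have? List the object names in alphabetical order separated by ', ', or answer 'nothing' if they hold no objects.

Tracking all object holders:
Start: pen:Peggy, ring:Victor, key:Ivan, ball:Peggy
Event 1 (give pen: Peggy -> Grace). State: pen:Grace, ring:Victor, key:Ivan, ball:Peggy
Event 2 (swap key<->ring: now key:Victor, ring:Ivan). State: pen:Grace, ring:Ivan, key:Victor, ball:Peggy
Event 3 (swap ring<->key: now ring:Victor, key:Ivan). State: pen:Grace, ring:Victor, key:Ivan, ball:Peggy
Event 4 (give ring: Victor -> Ivan). State: pen:Grace, ring:Ivan, key:Ivan, ball:Peggy
Event 5 (swap ring<->pen: now ring:Grace, pen:Ivan). State: pen:Ivan, ring:Grace, key:Ivan, ball:Peggy
Event 6 (give key: Ivan -> Victor). State: pen:Ivan, ring:Grace, key:Victor, ball:Peggy
Event 7 (give pen: Ivan -> Grace). State: pen:Grace, ring:Grace, key:Victor, ball:Peggy
Event 8 (swap pen<->ball: now pen:Peggy, ball:Grace). State: pen:Peggy, ring:Grace, key:Victor, ball:Grace
Event 9 (give ring: Grace -> Ivan). State: pen:Peggy, ring:Ivan, key:Victor, ball:Grace
Event 10 (swap key<->ring: now key:Ivan, ring:Victor). State: pen:Peggy, ring:Victor, key:Ivan, ball:Grace
Event 11 (swap pen<->key: now pen:Ivan, key:Peggy). State: pen:Ivan, ring:Victor, key:Peggy, ball:Grace

Final state: pen:Ivan, ring:Victor, key:Peggy, ball:Grace
Ivan holds: pen.

Answer: pen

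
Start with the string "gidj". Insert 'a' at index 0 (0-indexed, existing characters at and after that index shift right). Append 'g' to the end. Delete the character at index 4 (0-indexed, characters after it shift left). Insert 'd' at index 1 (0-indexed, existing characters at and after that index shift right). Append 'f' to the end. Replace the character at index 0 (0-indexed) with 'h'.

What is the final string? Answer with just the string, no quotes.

Answer: hdgidgf

Derivation:
Applying each edit step by step:
Start: "gidj"
Op 1 (insert 'a' at idx 0): "gidj" -> "agidj"
Op 2 (append 'g'): "agidj" -> "agidjg"
Op 3 (delete idx 4 = 'j'): "agidjg" -> "agidg"
Op 4 (insert 'd' at idx 1): "agidg" -> "adgidg"
Op 5 (append 'f'): "adgidg" -> "adgidgf"
Op 6 (replace idx 0: 'a' -> 'h'): "adgidgf" -> "hdgidgf"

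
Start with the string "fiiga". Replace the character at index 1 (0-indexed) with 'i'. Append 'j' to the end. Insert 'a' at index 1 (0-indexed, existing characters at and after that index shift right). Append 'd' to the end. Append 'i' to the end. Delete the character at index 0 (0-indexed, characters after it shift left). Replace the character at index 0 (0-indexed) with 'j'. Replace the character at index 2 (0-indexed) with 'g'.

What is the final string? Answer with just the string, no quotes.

Answer: jiggajdi

Derivation:
Applying each edit step by step:
Start: "fiiga"
Op 1 (replace idx 1: 'i' -> 'i'): "fiiga" -> "fiiga"
Op 2 (append 'j'): "fiiga" -> "fiigaj"
Op 3 (insert 'a' at idx 1): "fiigaj" -> "faiigaj"
Op 4 (append 'd'): "faiigaj" -> "faiigajd"
Op 5 (append 'i'): "faiigajd" -> "faiigajdi"
Op 6 (delete idx 0 = 'f'): "faiigajdi" -> "aiigajdi"
Op 7 (replace idx 0: 'a' -> 'j'): "aiigajdi" -> "jiigajdi"
Op 8 (replace idx 2: 'i' -> 'g'): "jiigajdi" -> "jiggajdi"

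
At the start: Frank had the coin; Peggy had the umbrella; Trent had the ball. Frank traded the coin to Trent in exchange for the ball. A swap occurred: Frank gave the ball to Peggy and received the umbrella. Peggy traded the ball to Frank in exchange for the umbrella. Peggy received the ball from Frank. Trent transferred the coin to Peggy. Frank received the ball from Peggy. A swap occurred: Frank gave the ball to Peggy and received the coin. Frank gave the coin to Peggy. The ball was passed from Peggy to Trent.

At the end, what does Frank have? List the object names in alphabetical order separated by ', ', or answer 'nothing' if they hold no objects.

Tracking all object holders:
Start: coin:Frank, umbrella:Peggy, ball:Trent
Event 1 (swap coin<->ball: now coin:Trent, ball:Frank). State: coin:Trent, umbrella:Peggy, ball:Frank
Event 2 (swap ball<->umbrella: now ball:Peggy, umbrella:Frank). State: coin:Trent, umbrella:Frank, ball:Peggy
Event 3 (swap ball<->umbrella: now ball:Frank, umbrella:Peggy). State: coin:Trent, umbrella:Peggy, ball:Frank
Event 4 (give ball: Frank -> Peggy). State: coin:Trent, umbrella:Peggy, ball:Peggy
Event 5 (give coin: Trent -> Peggy). State: coin:Peggy, umbrella:Peggy, ball:Peggy
Event 6 (give ball: Peggy -> Frank). State: coin:Peggy, umbrella:Peggy, ball:Frank
Event 7 (swap ball<->coin: now ball:Peggy, coin:Frank). State: coin:Frank, umbrella:Peggy, ball:Peggy
Event 8 (give coin: Frank -> Peggy). State: coin:Peggy, umbrella:Peggy, ball:Peggy
Event 9 (give ball: Peggy -> Trent). State: coin:Peggy, umbrella:Peggy, ball:Trent

Final state: coin:Peggy, umbrella:Peggy, ball:Trent
Frank holds: (nothing).

Answer: nothing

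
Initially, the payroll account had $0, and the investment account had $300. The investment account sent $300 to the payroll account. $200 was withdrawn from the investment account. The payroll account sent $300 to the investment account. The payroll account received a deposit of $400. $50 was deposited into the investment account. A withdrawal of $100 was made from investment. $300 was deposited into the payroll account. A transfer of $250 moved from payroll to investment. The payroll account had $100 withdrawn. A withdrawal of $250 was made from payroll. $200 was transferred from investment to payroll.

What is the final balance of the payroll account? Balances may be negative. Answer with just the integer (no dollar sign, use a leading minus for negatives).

Answer: 300

Derivation:
Tracking account balances step by step:
Start: payroll=0, investment=300
Event 1 (transfer 300 investment -> payroll): investment: 300 - 300 = 0, payroll: 0 + 300 = 300. Balances: payroll=300, investment=0
Event 2 (withdraw 200 from investment): investment: 0 - 200 = -200. Balances: payroll=300, investment=-200
Event 3 (transfer 300 payroll -> investment): payroll: 300 - 300 = 0, investment: -200 + 300 = 100. Balances: payroll=0, investment=100
Event 4 (deposit 400 to payroll): payroll: 0 + 400 = 400. Balances: payroll=400, investment=100
Event 5 (deposit 50 to investment): investment: 100 + 50 = 150. Balances: payroll=400, investment=150
Event 6 (withdraw 100 from investment): investment: 150 - 100 = 50. Balances: payroll=400, investment=50
Event 7 (deposit 300 to payroll): payroll: 400 + 300 = 700. Balances: payroll=700, investment=50
Event 8 (transfer 250 payroll -> investment): payroll: 700 - 250 = 450, investment: 50 + 250 = 300. Balances: payroll=450, investment=300
Event 9 (withdraw 100 from payroll): payroll: 450 - 100 = 350. Balances: payroll=350, investment=300
Event 10 (withdraw 250 from payroll): payroll: 350 - 250 = 100. Balances: payroll=100, investment=300
Event 11 (transfer 200 investment -> payroll): investment: 300 - 200 = 100, payroll: 100 + 200 = 300. Balances: payroll=300, investment=100

Final balance of payroll: 300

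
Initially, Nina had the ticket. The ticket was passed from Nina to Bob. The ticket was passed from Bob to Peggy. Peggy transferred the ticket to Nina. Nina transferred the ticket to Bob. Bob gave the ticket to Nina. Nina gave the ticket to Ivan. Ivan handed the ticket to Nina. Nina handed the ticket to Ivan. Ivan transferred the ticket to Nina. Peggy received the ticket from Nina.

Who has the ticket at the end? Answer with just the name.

Tracking the ticket through each event:
Start: Nina has the ticket.
After event 1: Bob has the ticket.
After event 2: Peggy has the ticket.
After event 3: Nina has the ticket.
After event 4: Bob has the ticket.
After event 5: Nina has the ticket.
After event 6: Ivan has the ticket.
After event 7: Nina has the ticket.
After event 8: Ivan has the ticket.
After event 9: Nina has the ticket.
After event 10: Peggy has the ticket.

Answer: Peggy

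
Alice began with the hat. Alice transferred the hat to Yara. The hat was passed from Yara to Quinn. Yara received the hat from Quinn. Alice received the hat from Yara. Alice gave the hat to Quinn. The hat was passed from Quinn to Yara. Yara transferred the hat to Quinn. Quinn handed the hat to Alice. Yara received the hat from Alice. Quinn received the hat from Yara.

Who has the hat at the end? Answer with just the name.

Answer: Quinn

Derivation:
Tracking the hat through each event:
Start: Alice has the hat.
After event 1: Yara has the hat.
After event 2: Quinn has the hat.
After event 3: Yara has the hat.
After event 4: Alice has the hat.
After event 5: Quinn has the hat.
After event 6: Yara has the hat.
After event 7: Quinn has the hat.
After event 8: Alice has the hat.
After event 9: Yara has the hat.
After event 10: Quinn has the hat.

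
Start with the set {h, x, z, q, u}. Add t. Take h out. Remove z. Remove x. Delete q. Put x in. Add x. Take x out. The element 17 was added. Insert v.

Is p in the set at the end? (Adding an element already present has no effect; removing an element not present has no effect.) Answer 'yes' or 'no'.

Answer: no

Derivation:
Tracking the set through each operation:
Start: {h, q, u, x, z}
Event 1 (add t): added. Set: {h, q, t, u, x, z}
Event 2 (remove h): removed. Set: {q, t, u, x, z}
Event 3 (remove z): removed. Set: {q, t, u, x}
Event 4 (remove x): removed. Set: {q, t, u}
Event 5 (remove q): removed. Set: {t, u}
Event 6 (add x): added. Set: {t, u, x}
Event 7 (add x): already present, no change. Set: {t, u, x}
Event 8 (remove x): removed. Set: {t, u}
Event 9 (add 17): added. Set: {17, t, u}
Event 10 (add v): added. Set: {17, t, u, v}

Final set: {17, t, u, v} (size 4)
p is NOT in the final set.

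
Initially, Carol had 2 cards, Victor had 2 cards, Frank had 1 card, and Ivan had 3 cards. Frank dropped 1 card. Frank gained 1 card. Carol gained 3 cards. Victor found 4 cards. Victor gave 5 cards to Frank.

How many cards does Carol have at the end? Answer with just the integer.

Answer: 5

Derivation:
Tracking counts step by step:
Start: Carol=2, Victor=2, Frank=1, Ivan=3
Event 1 (Frank -1): Frank: 1 -> 0. State: Carol=2, Victor=2, Frank=0, Ivan=3
Event 2 (Frank +1): Frank: 0 -> 1. State: Carol=2, Victor=2, Frank=1, Ivan=3
Event 3 (Carol +3): Carol: 2 -> 5. State: Carol=5, Victor=2, Frank=1, Ivan=3
Event 4 (Victor +4): Victor: 2 -> 6. State: Carol=5, Victor=6, Frank=1, Ivan=3
Event 5 (Victor -> Frank, 5): Victor: 6 -> 1, Frank: 1 -> 6. State: Carol=5, Victor=1, Frank=6, Ivan=3

Carol's final count: 5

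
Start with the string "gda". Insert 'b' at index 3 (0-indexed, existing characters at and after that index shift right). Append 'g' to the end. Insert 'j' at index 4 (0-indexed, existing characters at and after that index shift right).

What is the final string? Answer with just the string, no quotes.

Answer: gdabjg

Derivation:
Applying each edit step by step:
Start: "gda"
Op 1 (insert 'b' at idx 3): "gda" -> "gdab"
Op 2 (append 'g'): "gdab" -> "gdabg"
Op 3 (insert 'j' at idx 4): "gdabg" -> "gdabjg"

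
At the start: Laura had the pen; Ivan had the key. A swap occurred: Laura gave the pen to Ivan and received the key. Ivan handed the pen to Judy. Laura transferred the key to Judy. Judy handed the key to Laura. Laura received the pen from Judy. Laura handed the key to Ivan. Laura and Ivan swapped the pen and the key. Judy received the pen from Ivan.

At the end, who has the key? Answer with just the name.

Answer: Laura

Derivation:
Tracking all object holders:
Start: pen:Laura, key:Ivan
Event 1 (swap pen<->key: now pen:Ivan, key:Laura). State: pen:Ivan, key:Laura
Event 2 (give pen: Ivan -> Judy). State: pen:Judy, key:Laura
Event 3 (give key: Laura -> Judy). State: pen:Judy, key:Judy
Event 4 (give key: Judy -> Laura). State: pen:Judy, key:Laura
Event 5 (give pen: Judy -> Laura). State: pen:Laura, key:Laura
Event 6 (give key: Laura -> Ivan). State: pen:Laura, key:Ivan
Event 7 (swap pen<->key: now pen:Ivan, key:Laura). State: pen:Ivan, key:Laura
Event 8 (give pen: Ivan -> Judy). State: pen:Judy, key:Laura

Final state: pen:Judy, key:Laura
The key is held by Laura.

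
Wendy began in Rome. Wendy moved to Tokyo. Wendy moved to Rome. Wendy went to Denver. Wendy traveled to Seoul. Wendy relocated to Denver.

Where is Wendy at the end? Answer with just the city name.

Tracking Wendy's location:
Start: Wendy is in Rome.
After move 1: Rome -> Tokyo. Wendy is in Tokyo.
After move 2: Tokyo -> Rome. Wendy is in Rome.
After move 3: Rome -> Denver. Wendy is in Denver.
After move 4: Denver -> Seoul. Wendy is in Seoul.
After move 5: Seoul -> Denver. Wendy is in Denver.

Answer: Denver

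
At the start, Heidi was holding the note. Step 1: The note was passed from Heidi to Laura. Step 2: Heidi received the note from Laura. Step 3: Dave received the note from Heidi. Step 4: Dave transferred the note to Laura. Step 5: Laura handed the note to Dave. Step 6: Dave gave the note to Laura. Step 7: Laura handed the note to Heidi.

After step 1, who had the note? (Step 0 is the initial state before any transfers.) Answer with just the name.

Tracking the note holder through step 1:
After step 0 (start): Heidi
After step 1: Laura

At step 1, the holder is Laura.

Answer: Laura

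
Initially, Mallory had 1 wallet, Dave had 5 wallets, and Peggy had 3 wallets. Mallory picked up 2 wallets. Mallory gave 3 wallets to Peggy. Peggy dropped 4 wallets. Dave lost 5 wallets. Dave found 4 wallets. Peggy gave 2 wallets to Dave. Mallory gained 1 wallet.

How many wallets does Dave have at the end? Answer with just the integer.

Tracking counts step by step:
Start: Mallory=1, Dave=5, Peggy=3
Event 1 (Mallory +2): Mallory: 1 -> 3. State: Mallory=3, Dave=5, Peggy=3
Event 2 (Mallory -> Peggy, 3): Mallory: 3 -> 0, Peggy: 3 -> 6. State: Mallory=0, Dave=5, Peggy=6
Event 3 (Peggy -4): Peggy: 6 -> 2. State: Mallory=0, Dave=5, Peggy=2
Event 4 (Dave -5): Dave: 5 -> 0. State: Mallory=0, Dave=0, Peggy=2
Event 5 (Dave +4): Dave: 0 -> 4. State: Mallory=0, Dave=4, Peggy=2
Event 6 (Peggy -> Dave, 2): Peggy: 2 -> 0, Dave: 4 -> 6. State: Mallory=0, Dave=6, Peggy=0
Event 7 (Mallory +1): Mallory: 0 -> 1. State: Mallory=1, Dave=6, Peggy=0

Dave's final count: 6

Answer: 6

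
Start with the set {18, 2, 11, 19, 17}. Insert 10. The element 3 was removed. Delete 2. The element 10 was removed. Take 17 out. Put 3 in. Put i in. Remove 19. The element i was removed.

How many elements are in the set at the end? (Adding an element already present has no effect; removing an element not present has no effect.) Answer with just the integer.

Answer: 3

Derivation:
Tracking the set through each operation:
Start: {11, 17, 18, 19, 2}
Event 1 (add 10): added. Set: {10, 11, 17, 18, 19, 2}
Event 2 (remove 3): not present, no change. Set: {10, 11, 17, 18, 19, 2}
Event 3 (remove 2): removed. Set: {10, 11, 17, 18, 19}
Event 4 (remove 10): removed. Set: {11, 17, 18, 19}
Event 5 (remove 17): removed. Set: {11, 18, 19}
Event 6 (add 3): added. Set: {11, 18, 19, 3}
Event 7 (add i): added. Set: {11, 18, 19, 3, i}
Event 8 (remove 19): removed. Set: {11, 18, 3, i}
Event 9 (remove i): removed. Set: {11, 18, 3}

Final set: {11, 18, 3} (size 3)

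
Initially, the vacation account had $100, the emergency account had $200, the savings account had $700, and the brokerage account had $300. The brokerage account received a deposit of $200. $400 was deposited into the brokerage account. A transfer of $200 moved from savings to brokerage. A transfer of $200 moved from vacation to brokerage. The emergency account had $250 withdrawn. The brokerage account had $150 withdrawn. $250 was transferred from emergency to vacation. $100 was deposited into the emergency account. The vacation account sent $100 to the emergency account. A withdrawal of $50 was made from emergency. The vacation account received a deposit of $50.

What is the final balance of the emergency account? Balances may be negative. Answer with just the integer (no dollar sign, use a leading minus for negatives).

Answer: -150

Derivation:
Tracking account balances step by step:
Start: vacation=100, emergency=200, savings=700, brokerage=300
Event 1 (deposit 200 to brokerage): brokerage: 300 + 200 = 500. Balances: vacation=100, emergency=200, savings=700, brokerage=500
Event 2 (deposit 400 to brokerage): brokerage: 500 + 400 = 900. Balances: vacation=100, emergency=200, savings=700, brokerage=900
Event 3 (transfer 200 savings -> brokerage): savings: 700 - 200 = 500, brokerage: 900 + 200 = 1100. Balances: vacation=100, emergency=200, savings=500, brokerage=1100
Event 4 (transfer 200 vacation -> brokerage): vacation: 100 - 200 = -100, brokerage: 1100 + 200 = 1300. Balances: vacation=-100, emergency=200, savings=500, brokerage=1300
Event 5 (withdraw 250 from emergency): emergency: 200 - 250 = -50. Balances: vacation=-100, emergency=-50, savings=500, brokerage=1300
Event 6 (withdraw 150 from brokerage): brokerage: 1300 - 150 = 1150. Balances: vacation=-100, emergency=-50, savings=500, brokerage=1150
Event 7 (transfer 250 emergency -> vacation): emergency: -50 - 250 = -300, vacation: -100 + 250 = 150. Balances: vacation=150, emergency=-300, savings=500, brokerage=1150
Event 8 (deposit 100 to emergency): emergency: -300 + 100 = -200. Balances: vacation=150, emergency=-200, savings=500, brokerage=1150
Event 9 (transfer 100 vacation -> emergency): vacation: 150 - 100 = 50, emergency: -200 + 100 = -100. Balances: vacation=50, emergency=-100, savings=500, brokerage=1150
Event 10 (withdraw 50 from emergency): emergency: -100 - 50 = -150. Balances: vacation=50, emergency=-150, savings=500, brokerage=1150
Event 11 (deposit 50 to vacation): vacation: 50 + 50 = 100. Balances: vacation=100, emergency=-150, savings=500, brokerage=1150

Final balance of emergency: -150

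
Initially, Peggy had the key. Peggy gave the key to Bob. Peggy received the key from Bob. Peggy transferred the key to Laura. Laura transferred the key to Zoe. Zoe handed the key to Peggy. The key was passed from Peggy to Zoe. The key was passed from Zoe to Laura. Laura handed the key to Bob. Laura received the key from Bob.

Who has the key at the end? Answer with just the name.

Answer: Laura

Derivation:
Tracking the key through each event:
Start: Peggy has the key.
After event 1: Bob has the key.
After event 2: Peggy has the key.
After event 3: Laura has the key.
After event 4: Zoe has the key.
After event 5: Peggy has the key.
After event 6: Zoe has the key.
After event 7: Laura has the key.
After event 8: Bob has the key.
After event 9: Laura has the key.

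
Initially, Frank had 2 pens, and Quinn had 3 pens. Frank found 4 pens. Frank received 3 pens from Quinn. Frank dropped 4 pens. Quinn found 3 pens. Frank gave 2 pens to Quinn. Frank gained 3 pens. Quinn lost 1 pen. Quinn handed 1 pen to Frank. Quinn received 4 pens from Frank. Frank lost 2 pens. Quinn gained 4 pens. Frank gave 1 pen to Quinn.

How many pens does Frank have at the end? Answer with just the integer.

Answer: 0

Derivation:
Tracking counts step by step:
Start: Frank=2, Quinn=3
Event 1 (Frank +4): Frank: 2 -> 6. State: Frank=6, Quinn=3
Event 2 (Quinn -> Frank, 3): Quinn: 3 -> 0, Frank: 6 -> 9. State: Frank=9, Quinn=0
Event 3 (Frank -4): Frank: 9 -> 5. State: Frank=5, Quinn=0
Event 4 (Quinn +3): Quinn: 0 -> 3. State: Frank=5, Quinn=3
Event 5 (Frank -> Quinn, 2): Frank: 5 -> 3, Quinn: 3 -> 5. State: Frank=3, Quinn=5
Event 6 (Frank +3): Frank: 3 -> 6. State: Frank=6, Quinn=5
Event 7 (Quinn -1): Quinn: 5 -> 4. State: Frank=6, Quinn=4
Event 8 (Quinn -> Frank, 1): Quinn: 4 -> 3, Frank: 6 -> 7. State: Frank=7, Quinn=3
Event 9 (Frank -> Quinn, 4): Frank: 7 -> 3, Quinn: 3 -> 7. State: Frank=3, Quinn=7
Event 10 (Frank -2): Frank: 3 -> 1. State: Frank=1, Quinn=7
Event 11 (Quinn +4): Quinn: 7 -> 11. State: Frank=1, Quinn=11
Event 12 (Frank -> Quinn, 1): Frank: 1 -> 0, Quinn: 11 -> 12. State: Frank=0, Quinn=12

Frank's final count: 0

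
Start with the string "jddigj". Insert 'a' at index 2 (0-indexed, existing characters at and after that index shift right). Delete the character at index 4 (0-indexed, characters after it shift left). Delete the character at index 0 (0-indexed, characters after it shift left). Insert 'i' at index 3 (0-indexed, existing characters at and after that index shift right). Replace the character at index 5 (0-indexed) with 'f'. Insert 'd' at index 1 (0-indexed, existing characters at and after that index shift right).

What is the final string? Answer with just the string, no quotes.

Applying each edit step by step:
Start: "jddigj"
Op 1 (insert 'a' at idx 2): "jddigj" -> "jdadigj"
Op 2 (delete idx 4 = 'i'): "jdadigj" -> "jdadgj"
Op 3 (delete idx 0 = 'j'): "jdadgj" -> "dadgj"
Op 4 (insert 'i' at idx 3): "dadgj" -> "dadigj"
Op 5 (replace idx 5: 'j' -> 'f'): "dadigj" -> "dadigf"
Op 6 (insert 'd' at idx 1): "dadigf" -> "ddadigf"

Answer: ddadigf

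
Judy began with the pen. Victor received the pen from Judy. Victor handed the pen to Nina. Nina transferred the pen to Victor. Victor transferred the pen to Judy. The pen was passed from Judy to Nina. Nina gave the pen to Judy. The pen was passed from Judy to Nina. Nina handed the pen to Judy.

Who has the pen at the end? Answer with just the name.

Answer: Judy

Derivation:
Tracking the pen through each event:
Start: Judy has the pen.
After event 1: Victor has the pen.
After event 2: Nina has the pen.
After event 3: Victor has the pen.
After event 4: Judy has the pen.
After event 5: Nina has the pen.
After event 6: Judy has the pen.
After event 7: Nina has the pen.
After event 8: Judy has the pen.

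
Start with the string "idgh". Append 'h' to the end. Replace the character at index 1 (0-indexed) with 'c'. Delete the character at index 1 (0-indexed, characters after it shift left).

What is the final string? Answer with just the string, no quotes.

Applying each edit step by step:
Start: "idgh"
Op 1 (append 'h'): "idgh" -> "idghh"
Op 2 (replace idx 1: 'd' -> 'c'): "idghh" -> "icghh"
Op 3 (delete idx 1 = 'c'): "icghh" -> "ighh"

Answer: ighh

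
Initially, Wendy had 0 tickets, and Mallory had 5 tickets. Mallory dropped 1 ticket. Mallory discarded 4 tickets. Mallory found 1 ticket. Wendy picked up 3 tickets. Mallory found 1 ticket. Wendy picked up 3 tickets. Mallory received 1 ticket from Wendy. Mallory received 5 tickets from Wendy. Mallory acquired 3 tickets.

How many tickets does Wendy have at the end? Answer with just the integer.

Answer: 0

Derivation:
Tracking counts step by step:
Start: Wendy=0, Mallory=5
Event 1 (Mallory -1): Mallory: 5 -> 4. State: Wendy=0, Mallory=4
Event 2 (Mallory -4): Mallory: 4 -> 0. State: Wendy=0, Mallory=0
Event 3 (Mallory +1): Mallory: 0 -> 1. State: Wendy=0, Mallory=1
Event 4 (Wendy +3): Wendy: 0 -> 3. State: Wendy=3, Mallory=1
Event 5 (Mallory +1): Mallory: 1 -> 2. State: Wendy=3, Mallory=2
Event 6 (Wendy +3): Wendy: 3 -> 6. State: Wendy=6, Mallory=2
Event 7 (Wendy -> Mallory, 1): Wendy: 6 -> 5, Mallory: 2 -> 3. State: Wendy=5, Mallory=3
Event 8 (Wendy -> Mallory, 5): Wendy: 5 -> 0, Mallory: 3 -> 8. State: Wendy=0, Mallory=8
Event 9 (Mallory +3): Mallory: 8 -> 11. State: Wendy=0, Mallory=11

Wendy's final count: 0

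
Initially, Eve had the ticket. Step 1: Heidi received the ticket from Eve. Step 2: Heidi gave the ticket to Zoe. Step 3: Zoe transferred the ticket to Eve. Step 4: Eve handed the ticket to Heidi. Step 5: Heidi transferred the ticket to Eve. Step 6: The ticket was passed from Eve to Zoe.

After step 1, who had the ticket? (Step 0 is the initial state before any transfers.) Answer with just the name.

Tracking the ticket holder through step 1:
After step 0 (start): Eve
After step 1: Heidi

At step 1, the holder is Heidi.

Answer: Heidi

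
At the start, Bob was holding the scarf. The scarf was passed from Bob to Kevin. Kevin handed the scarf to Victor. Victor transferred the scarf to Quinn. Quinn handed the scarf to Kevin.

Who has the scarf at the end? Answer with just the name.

Answer: Kevin

Derivation:
Tracking the scarf through each event:
Start: Bob has the scarf.
After event 1: Kevin has the scarf.
After event 2: Victor has the scarf.
After event 3: Quinn has the scarf.
After event 4: Kevin has the scarf.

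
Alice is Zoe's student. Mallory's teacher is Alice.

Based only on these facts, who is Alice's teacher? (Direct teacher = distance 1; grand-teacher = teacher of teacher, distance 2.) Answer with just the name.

Reconstructing the teacher chain from the given facts:
  Zoe -> Alice -> Mallory
(each arrow means 'teacher of the next')
Positions in the chain (0 = top):
  position of Zoe: 0
  position of Alice: 1
  position of Mallory: 2

Alice is at position 1; the teacher is 1 step up the chain, i.e. position 0: Zoe.

Answer: Zoe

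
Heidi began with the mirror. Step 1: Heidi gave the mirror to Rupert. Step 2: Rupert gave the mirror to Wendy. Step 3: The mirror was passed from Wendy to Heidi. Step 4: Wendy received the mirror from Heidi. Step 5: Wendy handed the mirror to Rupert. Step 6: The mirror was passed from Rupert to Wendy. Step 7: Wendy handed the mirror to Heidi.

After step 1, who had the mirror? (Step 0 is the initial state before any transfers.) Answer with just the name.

Tracking the mirror holder through step 1:
After step 0 (start): Heidi
After step 1: Rupert

At step 1, the holder is Rupert.

Answer: Rupert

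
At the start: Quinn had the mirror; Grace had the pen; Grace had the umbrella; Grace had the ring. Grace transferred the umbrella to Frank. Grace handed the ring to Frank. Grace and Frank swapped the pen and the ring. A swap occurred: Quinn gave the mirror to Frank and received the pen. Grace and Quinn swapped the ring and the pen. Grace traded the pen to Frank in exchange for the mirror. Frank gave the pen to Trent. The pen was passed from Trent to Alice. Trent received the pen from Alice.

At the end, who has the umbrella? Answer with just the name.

Tracking all object holders:
Start: mirror:Quinn, pen:Grace, umbrella:Grace, ring:Grace
Event 1 (give umbrella: Grace -> Frank). State: mirror:Quinn, pen:Grace, umbrella:Frank, ring:Grace
Event 2 (give ring: Grace -> Frank). State: mirror:Quinn, pen:Grace, umbrella:Frank, ring:Frank
Event 3 (swap pen<->ring: now pen:Frank, ring:Grace). State: mirror:Quinn, pen:Frank, umbrella:Frank, ring:Grace
Event 4 (swap mirror<->pen: now mirror:Frank, pen:Quinn). State: mirror:Frank, pen:Quinn, umbrella:Frank, ring:Grace
Event 5 (swap ring<->pen: now ring:Quinn, pen:Grace). State: mirror:Frank, pen:Grace, umbrella:Frank, ring:Quinn
Event 6 (swap pen<->mirror: now pen:Frank, mirror:Grace). State: mirror:Grace, pen:Frank, umbrella:Frank, ring:Quinn
Event 7 (give pen: Frank -> Trent). State: mirror:Grace, pen:Trent, umbrella:Frank, ring:Quinn
Event 8 (give pen: Trent -> Alice). State: mirror:Grace, pen:Alice, umbrella:Frank, ring:Quinn
Event 9 (give pen: Alice -> Trent). State: mirror:Grace, pen:Trent, umbrella:Frank, ring:Quinn

Final state: mirror:Grace, pen:Trent, umbrella:Frank, ring:Quinn
The umbrella is held by Frank.

Answer: Frank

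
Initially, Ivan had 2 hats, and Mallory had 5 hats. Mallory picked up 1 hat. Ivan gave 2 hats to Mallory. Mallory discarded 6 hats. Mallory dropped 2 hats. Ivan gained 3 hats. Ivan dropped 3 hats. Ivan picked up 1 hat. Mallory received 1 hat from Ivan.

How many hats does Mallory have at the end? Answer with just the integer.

Tracking counts step by step:
Start: Ivan=2, Mallory=5
Event 1 (Mallory +1): Mallory: 5 -> 6. State: Ivan=2, Mallory=6
Event 2 (Ivan -> Mallory, 2): Ivan: 2 -> 0, Mallory: 6 -> 8. State: Ivan=0, Mallory=8
Event 3 (Mallory -6): Mallory: 8 -> 2. State: Ivan=0, Mallory=2
Event 4 (Mallory -2): Mallory: 2 -> 0. State: Ivan=0, Mallory=0
Event 5 (Ivan +3): Ivan: 0 -> 3. State: Ivan=3, Mallory=0
Event 6 (Ivan -3): Ivan: 3 -> 0. State: Ivan=0, Mallory=0
Event 7 (Ivan +1): Ivan: 0 -> 1. State: Ivan=1, Mallory=0
Event 8 (Ivan -> Mallory, 1): Ivan: 1 -> 0, Mallory: 0 -> 1. State: Ivan=0, Mallory=1

Mallory's final count: 1

Answer: 1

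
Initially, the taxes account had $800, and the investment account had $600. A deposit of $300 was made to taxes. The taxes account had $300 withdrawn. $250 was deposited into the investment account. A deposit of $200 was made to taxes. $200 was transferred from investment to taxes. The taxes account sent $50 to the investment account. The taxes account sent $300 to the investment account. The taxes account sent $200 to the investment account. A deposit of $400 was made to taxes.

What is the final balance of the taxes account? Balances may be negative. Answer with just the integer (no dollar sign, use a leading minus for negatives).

Tracking account balances step by step:
Start: taxes=800, investment=600
Event 1 (deposit 300 to taxes): taxes: 800 + 300 = 1100. Balances: taxes=1100, investment=600
Event 2 (withdraw 300 from taxes): taxes: 1100 - 300 = 800. Balances: taxes=800, investment=600
Event 3 (deposit 250 to investment): investment: 600 + 250 = 850. Balances: taxes=800, investment=850
Event 4 (deposit 200 to taxes): taxes: 800 + 200 = 1000. Balances: taxes=1000, investment=850
Event 5 (transfer 200 investment -> taxes): investment: 850 - 200 = 650, taxes: 1000 + 200 = 1200. Balances: taxes=1200, investment=650
Event 6 (transfer 50 taxes -> investment): taxes: 1200 - 50 = 1150, investment: 650 + 50 = 700. Balances: taxes=1150, investment=700
Event 7 (transfer 300 taxes -> investment): taxes: 1150 - 300 = 850, investment: 700 + 300 = 1000. Balances: taxes=850, investment=1000
Event 8 (transfer 200 taxes -> investment): taxes: 850 - 200 = 650, investment: 1000 + 200 = 1200. Balances: taxes=650, investment=1200
Event 9 (deposit 400 to taxes): taxes: 650 + 400 = 1050. Balances: taxes=1050, investment=1200

Final balance of taxes: 1050

Answer: 1050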